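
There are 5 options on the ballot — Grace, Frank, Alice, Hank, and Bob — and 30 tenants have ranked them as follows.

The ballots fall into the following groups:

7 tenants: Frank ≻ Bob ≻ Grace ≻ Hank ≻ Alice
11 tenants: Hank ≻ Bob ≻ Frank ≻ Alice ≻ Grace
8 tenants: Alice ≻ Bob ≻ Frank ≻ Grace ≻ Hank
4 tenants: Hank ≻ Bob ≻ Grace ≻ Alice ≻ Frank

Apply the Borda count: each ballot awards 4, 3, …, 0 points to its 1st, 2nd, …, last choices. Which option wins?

Borda scores:
  Grace: 7·2 + 11·0 + 8·1 + 4·2 = 30
  Frank: 7·4 + 11·2 + 8·2 + 4·0 = 66
  Alice: 7·0 + 11·1 + 8·4 + 4·1 = 47
  Hank: 7·1 + 11·4 + 8·0 + 4·4 = 67
  Bob: 7·3 + 11·3 + 8·3 + 4·3 = 90
Bob has the highest total.

Bob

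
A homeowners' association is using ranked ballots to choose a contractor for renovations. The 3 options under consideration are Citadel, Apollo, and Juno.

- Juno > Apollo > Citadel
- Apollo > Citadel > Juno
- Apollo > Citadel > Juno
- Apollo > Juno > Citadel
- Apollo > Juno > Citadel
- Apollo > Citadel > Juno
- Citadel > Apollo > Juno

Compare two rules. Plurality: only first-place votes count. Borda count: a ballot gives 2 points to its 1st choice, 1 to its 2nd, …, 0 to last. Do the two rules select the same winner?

Yes

Plurality first-place counts: Citadel 1, Apollo 5, Juno 1 → Apollo.
Borda totals: Citadel 5, Apollo 12, Juno 4 → Apollo.
The two rules agree on Apollo.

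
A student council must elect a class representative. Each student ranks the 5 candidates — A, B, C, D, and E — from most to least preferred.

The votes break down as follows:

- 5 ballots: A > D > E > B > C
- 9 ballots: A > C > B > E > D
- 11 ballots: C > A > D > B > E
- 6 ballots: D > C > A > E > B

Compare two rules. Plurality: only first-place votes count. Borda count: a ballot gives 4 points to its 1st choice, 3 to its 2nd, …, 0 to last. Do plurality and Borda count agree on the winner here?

Yes

Plurality first-place counts: A 14, B 0, C 11, D 6, E 0 → A.
Borda totals: A 101, B 34, C 89, D 61, E 25 → A.
The two rules agree on A.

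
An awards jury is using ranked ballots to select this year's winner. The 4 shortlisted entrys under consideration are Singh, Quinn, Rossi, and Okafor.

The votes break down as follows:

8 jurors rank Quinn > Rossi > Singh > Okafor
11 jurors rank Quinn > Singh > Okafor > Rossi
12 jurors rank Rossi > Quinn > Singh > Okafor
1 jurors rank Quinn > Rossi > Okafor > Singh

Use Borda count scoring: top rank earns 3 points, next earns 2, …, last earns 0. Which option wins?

Borda scores:
  Singh: 8·1 + 11·2 + 12·1 + 0 = 42
  Quinn: 8·3 + 11·3 + 12·2 + 3 = 84
  Rossi: 8·2 + 11·0 + 12·3 + 2 = 54
  Okafor: 8·0 + 11·1 + 12·0 + 1 = 12
Quinn has the highest total.

Quinn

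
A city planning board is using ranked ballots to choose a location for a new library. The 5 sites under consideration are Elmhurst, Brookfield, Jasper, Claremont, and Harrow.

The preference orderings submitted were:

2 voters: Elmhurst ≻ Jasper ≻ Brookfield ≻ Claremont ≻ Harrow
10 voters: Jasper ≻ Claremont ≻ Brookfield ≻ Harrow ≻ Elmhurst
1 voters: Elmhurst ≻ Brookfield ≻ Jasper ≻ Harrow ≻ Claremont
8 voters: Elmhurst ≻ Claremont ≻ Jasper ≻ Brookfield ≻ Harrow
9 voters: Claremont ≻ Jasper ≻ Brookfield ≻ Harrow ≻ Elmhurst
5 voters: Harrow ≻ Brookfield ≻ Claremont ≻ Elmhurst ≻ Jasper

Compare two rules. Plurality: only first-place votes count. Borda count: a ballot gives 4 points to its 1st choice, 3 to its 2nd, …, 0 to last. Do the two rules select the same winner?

Plurality first-place counts: Elmhurst 11, Brookfield 0, Jasper 10, Claremont 9, Harrow 5 → Elmhurst.
Borda totals: Elmhurst 49, Brookfield 68, Jasper 91, Claremont 102, Harrow 40 → Claremont.
The two rules disagree: plurality picks Elmhurst, Borda picks Claremont.

No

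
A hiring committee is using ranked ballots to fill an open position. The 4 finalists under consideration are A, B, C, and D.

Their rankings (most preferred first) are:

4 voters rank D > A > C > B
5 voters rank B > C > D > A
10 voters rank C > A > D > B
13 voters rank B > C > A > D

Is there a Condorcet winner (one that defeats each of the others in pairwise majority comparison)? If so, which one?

B

Head-to-head results (32 voters total):
A vs B: B wins 18–14.
A vs C: C wins 28–4.
A vs D: A wins 23–9.
B vs C: B wins 18–14.
B vs D: B wins 18–14.
C vs D: C wins 28–4.
B beats each rival — A (18–14), C (18–14), D (18–14) — so B is the Condorcet winner.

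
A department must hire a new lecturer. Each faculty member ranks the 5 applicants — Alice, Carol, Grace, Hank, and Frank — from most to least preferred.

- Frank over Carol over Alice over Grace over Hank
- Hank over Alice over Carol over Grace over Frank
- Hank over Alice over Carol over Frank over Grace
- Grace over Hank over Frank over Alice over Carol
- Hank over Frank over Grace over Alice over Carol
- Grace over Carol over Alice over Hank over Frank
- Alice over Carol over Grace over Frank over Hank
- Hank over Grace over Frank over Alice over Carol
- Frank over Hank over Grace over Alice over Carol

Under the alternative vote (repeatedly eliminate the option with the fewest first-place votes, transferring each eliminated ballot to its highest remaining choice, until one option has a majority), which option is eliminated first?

Round 1: Hank 4, Grace 2, Frank 2, Alice 1, Carol 0. Carol has the fewest and is eliminated.
Round 2: Hank 4, Grace 2, Frank 2, Alice 1. Alice has the fewest and is eliminated.
Round 3: Hank 4, Grace 3, Frank 2. Frank has the fewest and is eliminated.
Round 4: Hank 5, Grace 4. Hank has a majority.

Carol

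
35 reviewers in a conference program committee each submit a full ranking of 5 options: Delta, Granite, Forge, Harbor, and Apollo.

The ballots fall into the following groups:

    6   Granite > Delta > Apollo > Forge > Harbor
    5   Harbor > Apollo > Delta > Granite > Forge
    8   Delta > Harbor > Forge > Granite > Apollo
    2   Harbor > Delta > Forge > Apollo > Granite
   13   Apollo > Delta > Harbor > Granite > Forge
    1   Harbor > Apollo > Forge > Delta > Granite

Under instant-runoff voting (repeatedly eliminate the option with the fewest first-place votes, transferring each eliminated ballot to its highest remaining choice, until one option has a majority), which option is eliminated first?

Forge

Round 1: Apollo 13, Delta 8, Harbor 8, Granite 6, Forge 0. Forge has the fewest and is eliminated.
Round 2: Apollo 13, Delta 8, Harbor 8, Granite 6. Granite has the fewest and is eliminated.
Round 3: Delta 14, Apollo 13, Harbor 8. Harbor has the fewest and is eliminated.
Round 4: Apollo 19, Delta 16. Apollo has a majority.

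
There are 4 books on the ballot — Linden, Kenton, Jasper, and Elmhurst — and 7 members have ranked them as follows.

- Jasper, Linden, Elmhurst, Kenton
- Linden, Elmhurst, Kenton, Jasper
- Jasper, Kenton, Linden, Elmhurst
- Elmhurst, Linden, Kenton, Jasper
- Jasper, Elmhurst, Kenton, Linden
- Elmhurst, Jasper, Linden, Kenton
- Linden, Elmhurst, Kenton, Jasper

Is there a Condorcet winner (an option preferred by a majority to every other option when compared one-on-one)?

Head-to-head results (7 voters total):
Linden vs Kenton: Linden wins 5–2.
Linden vs Jasper: Jasper wins 4–3.
Linden vs Elmhurst: Linden wins 4–3.
Kenton vs Jasper: Jasper wins 4–3.
Kenton vs Elmhurst: Elmhurst wins 6–1.
Jasper vs Elmhurst: Elmhurst wins 4–3.
No candidate beats all others: Linden beats Elmhurst beats Jasper beats Linden, a majority cycle.

No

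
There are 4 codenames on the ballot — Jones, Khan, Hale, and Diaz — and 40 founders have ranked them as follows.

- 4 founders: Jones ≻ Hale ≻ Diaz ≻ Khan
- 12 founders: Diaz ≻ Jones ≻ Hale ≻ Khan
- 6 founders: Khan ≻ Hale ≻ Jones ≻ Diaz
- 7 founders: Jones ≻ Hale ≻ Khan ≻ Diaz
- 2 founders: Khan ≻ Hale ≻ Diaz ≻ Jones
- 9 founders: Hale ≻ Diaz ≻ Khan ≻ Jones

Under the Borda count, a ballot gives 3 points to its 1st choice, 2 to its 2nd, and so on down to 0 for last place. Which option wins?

Borda scores:
  Jones: 4·3 + 12·2 + 6·1 + 7·3 + 2·0 + 9·0 = 63
  Khan: 4·0 + 12·0 + 6·3 + 7·1 + 2·3 + 9·1 = 40
  Hale: 4·2 + 12·1 + 6·2 + 7·2 + 2·2 + 9·3 = 77
  Diaz: 4·1 + 12·3 + 6·0 + 7·0 + 2·1 + 9·2 = 60
Hale has the highest total.

Hale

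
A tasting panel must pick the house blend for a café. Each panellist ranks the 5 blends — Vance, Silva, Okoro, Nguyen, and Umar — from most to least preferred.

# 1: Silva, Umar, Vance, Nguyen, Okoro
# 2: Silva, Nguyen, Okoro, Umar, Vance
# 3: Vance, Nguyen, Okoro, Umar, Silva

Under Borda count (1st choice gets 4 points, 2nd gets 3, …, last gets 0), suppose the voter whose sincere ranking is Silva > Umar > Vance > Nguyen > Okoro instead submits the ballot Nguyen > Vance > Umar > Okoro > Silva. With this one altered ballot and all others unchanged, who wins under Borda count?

Borda totals with the altered ballot: Vance 7, Silva 4, Okoro 5, Nguyen 10, Umar 4.
The switch changes the winner from Silva to Nguyen.

Nguyen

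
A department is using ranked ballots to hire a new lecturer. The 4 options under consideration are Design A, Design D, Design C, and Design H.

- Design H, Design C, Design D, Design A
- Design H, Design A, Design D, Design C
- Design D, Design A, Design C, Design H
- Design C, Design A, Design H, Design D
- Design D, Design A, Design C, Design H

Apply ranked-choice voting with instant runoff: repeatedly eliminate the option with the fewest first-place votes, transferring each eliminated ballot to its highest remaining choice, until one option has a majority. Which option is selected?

Round 1: Design D 2, Design H 2, Design C 1, Design A 0. Design A has the fewest and is eliminated.
Round 2: Design D 2, Design H 2, Design C 1. Design C has the fewest and is eliminated.
Round 3: Design H 3, Design D 2. Design H has a majority.

Design H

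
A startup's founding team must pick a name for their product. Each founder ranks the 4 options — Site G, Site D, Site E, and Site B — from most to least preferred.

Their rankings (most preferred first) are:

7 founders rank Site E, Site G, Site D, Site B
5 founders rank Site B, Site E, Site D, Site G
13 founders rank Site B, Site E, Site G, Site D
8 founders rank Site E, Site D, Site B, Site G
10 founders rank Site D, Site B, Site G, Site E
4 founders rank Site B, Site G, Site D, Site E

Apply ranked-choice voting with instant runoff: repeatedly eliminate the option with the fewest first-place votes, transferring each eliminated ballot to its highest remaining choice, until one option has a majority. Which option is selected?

Site B

Round 1: Site B 22, Site E 15, Site D 10, Site G 0. Site G has the fewest and is eliminated.
Round 2: Site B 22, Site E 15, Site D 10. Site D has the fewest and is eliminated.
Round 3: Site B 32, Site E 15. Site B has a majority.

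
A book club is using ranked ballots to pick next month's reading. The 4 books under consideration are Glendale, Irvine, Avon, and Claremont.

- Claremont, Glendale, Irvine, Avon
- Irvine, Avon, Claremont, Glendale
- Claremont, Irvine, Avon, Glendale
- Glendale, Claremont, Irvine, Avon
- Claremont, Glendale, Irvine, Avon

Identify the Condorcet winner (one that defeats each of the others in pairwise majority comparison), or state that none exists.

Head-to-head results (5 voters total):
Glendale vs Irvine: Glendale wins 3–2.
Glendale vs Avon: Glendale wins 3–2.
Glendale vs Claremont: Claremont wins 4–1.
Irvine vs Avon: Irvine wins 5–0.
Irvine vs Claremont: Claremont wins 4–1.
Avon vs Claremont: Claremont wins 4–1.
Claremont beats each rival — Glendale (4–1), Irvine (4–1), Avon (4–1) — so Claremont is the Condorcet winner.

Claremont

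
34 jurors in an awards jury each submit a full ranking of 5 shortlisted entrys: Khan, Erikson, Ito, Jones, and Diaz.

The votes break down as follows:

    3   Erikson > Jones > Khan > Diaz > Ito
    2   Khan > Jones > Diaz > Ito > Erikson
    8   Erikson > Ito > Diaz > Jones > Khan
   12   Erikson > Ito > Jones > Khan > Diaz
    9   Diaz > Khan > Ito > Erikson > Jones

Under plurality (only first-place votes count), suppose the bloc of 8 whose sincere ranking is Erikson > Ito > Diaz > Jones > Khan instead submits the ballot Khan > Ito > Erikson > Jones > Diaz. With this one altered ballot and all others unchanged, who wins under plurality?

First-place totals with the altered ballot: Khan 10, Erikson 15, Ito 0, Jones 0, Diaz 9.
The winner is unchanged: still Erikson.

Erikson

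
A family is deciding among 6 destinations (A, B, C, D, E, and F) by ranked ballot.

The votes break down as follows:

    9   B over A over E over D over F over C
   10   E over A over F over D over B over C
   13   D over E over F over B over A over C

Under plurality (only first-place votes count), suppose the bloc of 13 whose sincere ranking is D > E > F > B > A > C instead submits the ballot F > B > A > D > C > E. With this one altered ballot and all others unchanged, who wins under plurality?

First-place totals with the altered ballot: A 0, B 9, C 0, D 0, E 10, F 13.
The switch changes the winner from D to F.

F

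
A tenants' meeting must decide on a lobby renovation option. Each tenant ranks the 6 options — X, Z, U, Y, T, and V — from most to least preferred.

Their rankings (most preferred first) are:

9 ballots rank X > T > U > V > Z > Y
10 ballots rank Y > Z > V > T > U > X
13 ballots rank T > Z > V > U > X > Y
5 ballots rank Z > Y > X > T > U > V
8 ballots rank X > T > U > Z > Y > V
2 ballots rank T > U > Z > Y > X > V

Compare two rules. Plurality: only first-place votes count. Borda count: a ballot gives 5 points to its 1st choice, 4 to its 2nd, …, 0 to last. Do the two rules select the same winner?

Plurality first-place counts: X 17, Z 5, U 0, Y 10, T 15, V 0 → X.
Borda totals: X 115, Z 148, U 100, Y 82, T 173, V 87 → T.
The two rules disagree: plurality picks X, Borda picks T.

No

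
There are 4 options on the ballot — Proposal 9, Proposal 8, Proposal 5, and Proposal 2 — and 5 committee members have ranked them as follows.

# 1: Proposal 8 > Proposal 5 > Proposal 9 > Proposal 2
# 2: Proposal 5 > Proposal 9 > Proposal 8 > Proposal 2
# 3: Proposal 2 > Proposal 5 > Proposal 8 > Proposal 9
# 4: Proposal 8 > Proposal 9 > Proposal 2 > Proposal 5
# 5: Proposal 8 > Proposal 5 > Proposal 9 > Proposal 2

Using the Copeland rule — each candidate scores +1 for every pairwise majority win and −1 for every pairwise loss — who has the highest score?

Proposal 8

Pairwise results:
  Proposal 9 vs Proposal 8: Proposal 8 wins 4–1.
  Proposal 9 vs Proposal 5: Proposal 5 wins 4–1.
  Proposal 9 vs Proposal 2: Proposal 9 wins 4–1.
  Proposal 8 vs Proposal 5: Proposal 8 wins 3–2.
  Proposal 8 vs Proposal 2: Proposal 8 wins 4–1.
  Proposal 5 vs Proposal 2: Proposal 5 wins 3–2.
Copeland scores (wins − losses):
  Proposal 9: 1 − 2 = -1
  Proposal 8: 3 − 0 = 3
  Proposal 5: 2 − 1 = 1
  Proposal 2: 0 − 3 = -3
Proposal 8 has the best Copeland score.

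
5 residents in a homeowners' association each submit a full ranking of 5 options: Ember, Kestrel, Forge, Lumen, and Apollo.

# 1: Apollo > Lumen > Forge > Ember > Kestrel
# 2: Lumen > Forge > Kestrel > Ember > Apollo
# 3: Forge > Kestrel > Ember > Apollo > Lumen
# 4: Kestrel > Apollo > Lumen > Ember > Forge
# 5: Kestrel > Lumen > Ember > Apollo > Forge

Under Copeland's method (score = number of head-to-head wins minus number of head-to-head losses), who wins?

Pairwise results:
  Ember vs Kestrel: Kestrel wins 4–1.
  Ember vs Forge: Forge wins 3–2.
  Ember vs Lumen: Lumen wins 4–1.
  Ember vs Apollo: Ember wins 3–2.
  Kestrel vs Forge: Forge wins 3–2.
  Kestrel vs Lumen: Kestrel wins 3–2.
  Kestrel vs Apollo: Kestrel wins 4–1.
  Forge vs Lumen: Lumen wins 4–1.
  Forge vs Apollo: Apollo wins 3–2.
  Lumen vs Apollo: Apollo wins 3–2.
Copeland scores (wins − losses):
  Ember: 1 − 3 = -2
  Kestrel: 3 − 1 = 2
  Forge: 2 − 2 = 0
  Lumen: 2 − 2 = 0
  Apollo: 2 − 2 = 0
Kestrel has the best Copeland score.

Kestrel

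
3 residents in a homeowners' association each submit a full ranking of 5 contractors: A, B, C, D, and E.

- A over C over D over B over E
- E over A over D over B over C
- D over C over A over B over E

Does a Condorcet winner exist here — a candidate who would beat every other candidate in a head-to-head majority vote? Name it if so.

A

Head-to-head results (3 voters total):
A vs B: A wins 3–0.
A vs C: A wins 2–1.
A vs D: A wins 2–1.
A vs E: A wins 2–1.
B vs C: C wins 2–1.
B vs D: D wins 3–0.
B vs E: B wins 2–1.
C vs D: D wins 2–1.
C vs E: C wins 2–1.
D vs E: D wins 2–1.
A beats each rival — B (3–0), C (2–1), D (2–1), E (2–1) — so A is the Condorcet winner.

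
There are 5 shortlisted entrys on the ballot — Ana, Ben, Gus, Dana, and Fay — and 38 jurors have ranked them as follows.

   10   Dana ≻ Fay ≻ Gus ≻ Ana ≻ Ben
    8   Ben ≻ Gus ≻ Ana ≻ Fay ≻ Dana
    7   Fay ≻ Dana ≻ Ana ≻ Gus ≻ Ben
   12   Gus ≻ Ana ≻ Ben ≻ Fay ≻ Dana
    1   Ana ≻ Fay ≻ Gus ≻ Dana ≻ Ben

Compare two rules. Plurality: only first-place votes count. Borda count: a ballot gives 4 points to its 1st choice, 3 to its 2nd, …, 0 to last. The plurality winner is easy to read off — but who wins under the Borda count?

Gus

Plurality first-place counts: Ana 1, Ben 8, Gus 12, Dana 10, Fay 7 → Gus.
Borda totals: Ana 80, Ben 56, Gus 101, Dana 62, Fay 81 → Gus.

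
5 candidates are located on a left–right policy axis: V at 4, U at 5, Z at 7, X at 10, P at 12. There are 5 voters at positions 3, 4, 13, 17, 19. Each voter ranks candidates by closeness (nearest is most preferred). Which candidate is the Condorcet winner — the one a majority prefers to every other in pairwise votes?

With single-peaked preferences on a line, the Condorcet winner is the candidate closest to the median voter.
The median voter (position 13) is closest to P at 12.
Check: P vs Z — voters closer to P: 3 of 5.

P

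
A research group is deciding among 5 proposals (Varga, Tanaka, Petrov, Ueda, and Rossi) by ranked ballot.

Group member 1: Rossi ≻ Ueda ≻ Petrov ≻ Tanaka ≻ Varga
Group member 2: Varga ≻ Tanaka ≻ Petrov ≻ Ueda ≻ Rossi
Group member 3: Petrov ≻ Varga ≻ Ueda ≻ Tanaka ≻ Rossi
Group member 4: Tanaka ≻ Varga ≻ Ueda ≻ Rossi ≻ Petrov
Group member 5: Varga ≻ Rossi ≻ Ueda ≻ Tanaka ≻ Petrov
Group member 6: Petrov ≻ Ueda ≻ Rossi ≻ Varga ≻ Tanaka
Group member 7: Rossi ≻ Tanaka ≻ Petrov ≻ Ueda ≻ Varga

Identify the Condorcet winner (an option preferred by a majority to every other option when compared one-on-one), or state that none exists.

There is no Condorcet winner

Head-to-head results (7 voters total):
Varga vs Tanaka: Varga wins 4–3.
Varga vs Petrov: Petrov wins 4–3.
Varga vs Ueda: Varga wins 4–3.
Varga vs Rossi: Varga wins 4–3.
Tanaka vs Petrov: Tanaka wins 4–3.
Tanaka vs Ueda: Ueda wins 4–3.
Tanaka vs Rossi: Rossi wins 4–3.
Petrov vs Ueda: Petrov wins 4–3.
Petrov vs Rossi: Rossi wins 4–3.
Ueda vs Rossi: Ueda wins 4–3.
No candidate beats all others: Varga beats Tanaka beats Petrov beats Varga, a majority cycle.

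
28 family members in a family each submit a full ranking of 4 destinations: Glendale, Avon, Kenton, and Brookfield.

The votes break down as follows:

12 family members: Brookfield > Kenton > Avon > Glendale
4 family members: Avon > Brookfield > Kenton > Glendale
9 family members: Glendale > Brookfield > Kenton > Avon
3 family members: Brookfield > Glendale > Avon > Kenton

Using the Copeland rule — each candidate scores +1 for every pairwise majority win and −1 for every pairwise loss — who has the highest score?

Pairwise results:
  Glendale vs Avon: Avon wins 16–12.
  Glendale vs Kenton: Kenton wins 16–12.
  Glendale vs Brookfield: Brookfield wins 19–9.
  Avon vs Kenton: Kenton wins 21–7.
  Avon vs Brookfield: Brookfield wins 24–4.
  Kenton vs Brookfield: Brookfield wins 28–0.
Copeland scores (wins − losses):
  Glendale: 0 − 3 = -3
  Avon: 1 − 2 = -1
  Kenton: 2 − 1 = 1
  Brookfield: 3 − 0 = 3
Brookfield has the best Copeland score.

Brookfield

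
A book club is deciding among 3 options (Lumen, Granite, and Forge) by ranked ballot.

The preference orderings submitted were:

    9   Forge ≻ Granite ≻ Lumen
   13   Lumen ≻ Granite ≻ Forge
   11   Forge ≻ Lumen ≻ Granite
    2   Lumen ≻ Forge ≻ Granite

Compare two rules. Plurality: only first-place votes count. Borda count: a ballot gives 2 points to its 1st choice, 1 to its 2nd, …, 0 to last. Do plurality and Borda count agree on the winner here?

Yes

Plurality first-place counts: Lumen 15, Granite 0, Forge 20 → Forge.
Borda totals: Lumen 41, Granite 22, Forge 42 → Forge.
The two rules agree on Forge.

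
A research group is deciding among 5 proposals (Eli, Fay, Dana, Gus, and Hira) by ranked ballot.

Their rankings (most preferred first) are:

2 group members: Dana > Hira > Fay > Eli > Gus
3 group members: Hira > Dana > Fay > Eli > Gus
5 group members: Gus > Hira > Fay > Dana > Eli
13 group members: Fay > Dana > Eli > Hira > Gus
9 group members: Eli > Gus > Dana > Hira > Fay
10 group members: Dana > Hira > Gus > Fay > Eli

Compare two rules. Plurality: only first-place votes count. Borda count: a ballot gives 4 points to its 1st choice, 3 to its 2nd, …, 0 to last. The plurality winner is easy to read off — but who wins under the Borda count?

Dana

Plurality first-place counts: Eli 9, Fay 13, Dana 12, Gus 5, Hira 3 → Fay.
Borda totals: Eli 67, Fay 82, Dana 119, Gus 67, Hira 85 → Dana.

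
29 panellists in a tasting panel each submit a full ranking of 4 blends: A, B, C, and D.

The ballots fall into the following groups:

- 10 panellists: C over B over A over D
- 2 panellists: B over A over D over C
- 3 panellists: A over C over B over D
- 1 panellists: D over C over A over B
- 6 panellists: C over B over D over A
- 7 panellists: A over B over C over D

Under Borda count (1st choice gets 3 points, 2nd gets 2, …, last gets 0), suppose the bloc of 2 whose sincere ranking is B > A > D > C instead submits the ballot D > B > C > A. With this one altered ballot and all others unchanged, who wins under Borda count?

Borda totals with the altered ballot: A 41, B 53, C 65, D 15.
The winner is unchanged: still C.

C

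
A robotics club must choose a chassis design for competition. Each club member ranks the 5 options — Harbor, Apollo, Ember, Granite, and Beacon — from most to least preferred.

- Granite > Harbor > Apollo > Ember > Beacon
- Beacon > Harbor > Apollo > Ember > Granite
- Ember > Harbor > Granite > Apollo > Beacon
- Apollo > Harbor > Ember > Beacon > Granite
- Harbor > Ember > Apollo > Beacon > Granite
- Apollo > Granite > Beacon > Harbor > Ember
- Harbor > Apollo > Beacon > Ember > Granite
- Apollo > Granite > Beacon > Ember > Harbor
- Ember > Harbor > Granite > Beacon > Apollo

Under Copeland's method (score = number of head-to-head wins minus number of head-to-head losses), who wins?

Harbor

Pairwise results:
  Harbor vs Apollo: Harbor wins 6–3.
  Harbor vs Ember: Harbor wins 6–3.
  Harbor vs Granite: Harbor wins 6–3.
  Harbor vs Beacon: Harbor wins 6–3.
  Apollo vs Ember: Apollo wins 6–3.
  Apollo vs Granite: Apollo wins 6–3.
  Apollo vs Beacon: Apollo wins 7–2.
  Ember vs Granite: Ember wins 6–3.
  Ember vs Beacon: Ember wins 5–4.
  Granite vs Beacon: Granite wins 5–4.
Copeland scores (wins − losses):
  Harbor: 4 − 0 = 4
  Apollo: 3 − 1 = 2
  Ember: 2 − 2 = 0
  Granite: 1 − 3 = -2
  Beacon: 0 − 4 = -4
Harbor has the best Copeland score.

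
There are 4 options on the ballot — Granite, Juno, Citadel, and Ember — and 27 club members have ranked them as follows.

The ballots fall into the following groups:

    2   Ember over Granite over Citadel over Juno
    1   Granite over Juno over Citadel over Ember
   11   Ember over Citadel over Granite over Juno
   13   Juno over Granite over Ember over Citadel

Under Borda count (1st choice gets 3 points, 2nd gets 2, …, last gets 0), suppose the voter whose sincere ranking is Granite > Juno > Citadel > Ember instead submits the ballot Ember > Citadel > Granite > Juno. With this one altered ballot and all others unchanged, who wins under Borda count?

Borda totals with the altered ballot: Granite 42, Juno 39, Citadel 26, Ember 55.
The winner is unchanged: still Ember.

Ember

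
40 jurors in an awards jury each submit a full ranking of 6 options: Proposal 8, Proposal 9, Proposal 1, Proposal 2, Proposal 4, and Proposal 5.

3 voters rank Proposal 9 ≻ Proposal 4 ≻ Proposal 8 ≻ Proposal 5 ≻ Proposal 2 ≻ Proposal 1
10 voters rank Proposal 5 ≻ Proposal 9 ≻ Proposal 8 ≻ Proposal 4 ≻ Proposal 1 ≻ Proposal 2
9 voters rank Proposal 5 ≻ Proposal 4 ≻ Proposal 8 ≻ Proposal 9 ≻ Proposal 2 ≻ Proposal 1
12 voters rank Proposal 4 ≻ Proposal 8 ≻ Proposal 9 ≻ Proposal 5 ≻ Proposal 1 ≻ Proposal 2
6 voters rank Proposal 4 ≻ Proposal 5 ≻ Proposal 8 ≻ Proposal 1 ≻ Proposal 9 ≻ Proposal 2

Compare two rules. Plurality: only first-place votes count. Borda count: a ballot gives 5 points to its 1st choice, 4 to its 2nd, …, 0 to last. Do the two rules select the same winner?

No

Plurality first-place counts: Proposal 8 0, Proposal 9 3, Proposal 1 0, Proposal 2 0, Proposal 4 18, Proposal 5 19 → Proposal 5.
Borda totals: Proposal 8 132, Proposal 9 115, Proposal 1 34, Proposal 2 12, Proposal 4 158, Proposal 5 149 → Proposal 4.
The two rules disagree: plurality picks Proposal 5, Borda picks Proposal 4.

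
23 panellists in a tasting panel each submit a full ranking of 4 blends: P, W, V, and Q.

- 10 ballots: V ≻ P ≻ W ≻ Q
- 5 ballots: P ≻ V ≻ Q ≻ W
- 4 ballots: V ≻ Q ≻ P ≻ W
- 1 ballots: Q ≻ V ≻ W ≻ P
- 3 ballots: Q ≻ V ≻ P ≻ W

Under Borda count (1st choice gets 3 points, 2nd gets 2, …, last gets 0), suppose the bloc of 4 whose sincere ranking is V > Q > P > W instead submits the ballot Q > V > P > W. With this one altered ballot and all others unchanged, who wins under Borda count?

V

Borda totals with the altered ballot: P 42, W 11, V 56, Q 29.
The winner is unchanged: still V.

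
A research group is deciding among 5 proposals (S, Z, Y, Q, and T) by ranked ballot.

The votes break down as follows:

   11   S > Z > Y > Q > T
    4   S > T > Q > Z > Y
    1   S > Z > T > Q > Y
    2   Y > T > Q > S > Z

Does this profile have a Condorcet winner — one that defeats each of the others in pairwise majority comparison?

Head-to-head results (18 voters total):
S vs Z: S wins 18–0.
S vs Y: S wins 16–2.
S vs Q: S wins 16–2.
S vs T: S wins 16–2.
Z vs Y: Z wins 16–2.
Z vs Q: Z wins 12–6.
Z vs T: Z wins 12–6.
Y vs Q: Y wins 13–5.
Y vs T: Y wins 13–5.
Q vs T: Q wins 11–7.
S beats each rival — Z (18–0), Y (16–2), Q (16–2), T (16–2) — so S is the Condorcet winner.

Yes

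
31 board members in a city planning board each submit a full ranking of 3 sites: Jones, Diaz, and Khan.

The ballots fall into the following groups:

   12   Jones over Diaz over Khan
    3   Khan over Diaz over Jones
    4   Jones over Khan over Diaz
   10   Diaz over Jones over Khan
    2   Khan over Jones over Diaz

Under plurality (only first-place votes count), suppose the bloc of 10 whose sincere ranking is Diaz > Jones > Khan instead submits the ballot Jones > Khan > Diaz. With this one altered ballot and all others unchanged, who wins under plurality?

Jones

First-place totals with the altered ballot: Jones 26, Diaz 0, Khan 5.
The winner is unchanged: still Jones.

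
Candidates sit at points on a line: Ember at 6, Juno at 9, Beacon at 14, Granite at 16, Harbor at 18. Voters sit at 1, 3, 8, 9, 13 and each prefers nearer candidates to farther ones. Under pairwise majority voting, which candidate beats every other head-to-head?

Juno

With single-peaked preferences on a line, the Condorcet winner is the candidate closest to the median voter.
The median voter (position 8) is closest to Juno at 9.
Check: Juno vs Harbor — voters closer to Juno: 5 of 5.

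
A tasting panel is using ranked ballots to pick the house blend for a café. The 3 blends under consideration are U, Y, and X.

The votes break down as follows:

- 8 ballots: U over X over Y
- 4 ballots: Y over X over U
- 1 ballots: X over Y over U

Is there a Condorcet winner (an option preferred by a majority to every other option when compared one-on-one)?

Yes

Head-to-head results (13 voters total):
U vs Y: U wins 8–5.
U vs X: U wins 8–5.
Y vs X: X wins 9–4.
U beats each rival — Y (8–5), X (8–5) — so U is the Condorcet winner.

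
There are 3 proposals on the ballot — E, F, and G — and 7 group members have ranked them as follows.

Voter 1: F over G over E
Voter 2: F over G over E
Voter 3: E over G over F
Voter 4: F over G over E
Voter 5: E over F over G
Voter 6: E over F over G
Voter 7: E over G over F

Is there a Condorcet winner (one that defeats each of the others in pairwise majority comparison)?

Yes

Head-to-head results (7 voters total):
E vs F: E wins 4–3.
E vs G: E wins 4–3.
F vs G: F wins 5–2.
E beats each rival — F (4–3), G (4–3) — so E is the Condorcet winner.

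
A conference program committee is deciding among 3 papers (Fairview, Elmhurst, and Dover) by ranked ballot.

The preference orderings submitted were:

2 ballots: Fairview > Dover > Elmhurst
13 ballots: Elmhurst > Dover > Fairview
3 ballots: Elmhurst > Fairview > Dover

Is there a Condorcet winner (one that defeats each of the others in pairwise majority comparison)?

Yes

Head-to-head results (18 voters total):
Fairview vs Elmhurst: Elmhurst wins 16–2.
Fairview vs Dover: Dover wins 13–5.
Elmhurst vs Dover: Elmhurst wins 16–2.
Elmhurst beats each rival — Fairview (16–2), Dover (16–2) — so Elmhurst is the Condorcet winner.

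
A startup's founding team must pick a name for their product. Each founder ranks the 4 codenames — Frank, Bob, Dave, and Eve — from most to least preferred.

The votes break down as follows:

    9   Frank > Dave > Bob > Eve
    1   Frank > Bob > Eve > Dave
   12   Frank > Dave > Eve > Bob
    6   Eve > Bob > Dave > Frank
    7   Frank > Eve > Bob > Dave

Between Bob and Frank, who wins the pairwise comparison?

Frank

Ballots ranking Bob above Frank: 6.
Ballots ranking Frank above Bob: 9+1+12+7 = 29.
Frank wins the head-to-head, 29–6.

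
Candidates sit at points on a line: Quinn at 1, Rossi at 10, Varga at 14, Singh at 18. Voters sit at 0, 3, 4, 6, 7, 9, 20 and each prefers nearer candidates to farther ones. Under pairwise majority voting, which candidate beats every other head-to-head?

With single-peaked preferences on a line, the Condorcet winner is the candidate closest to the median voter.
The median voter (position 6) is closest to Rossi at 10.
Check: Rossi vs Quinn — voters closer to Rossi: 4 of 7.

Rossi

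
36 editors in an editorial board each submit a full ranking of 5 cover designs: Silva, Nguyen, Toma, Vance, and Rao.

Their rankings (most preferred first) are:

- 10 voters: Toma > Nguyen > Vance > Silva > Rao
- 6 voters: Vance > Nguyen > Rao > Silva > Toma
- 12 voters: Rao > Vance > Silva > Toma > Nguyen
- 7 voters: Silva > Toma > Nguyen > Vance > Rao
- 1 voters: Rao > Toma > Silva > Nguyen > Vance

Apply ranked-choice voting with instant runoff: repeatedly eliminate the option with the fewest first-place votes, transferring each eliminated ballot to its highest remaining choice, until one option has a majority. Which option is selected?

Round 1: Rao 13, Toma 10, Silva 7, Vance 6, Nguyen 0. Nguyen has the fewest and is eliminated.
Round 2: Rao 13, Toma 10, Silva 7, Vance 6. Vance has the fewest and is eliminated.
Round 3: Rao 19, Toma 10, Silva 7. Rao has a majority.

Rao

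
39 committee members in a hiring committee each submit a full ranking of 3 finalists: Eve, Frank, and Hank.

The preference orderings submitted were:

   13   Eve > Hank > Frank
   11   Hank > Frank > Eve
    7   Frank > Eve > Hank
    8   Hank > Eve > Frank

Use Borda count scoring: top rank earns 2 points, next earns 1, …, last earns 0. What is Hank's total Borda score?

51

Borda scores:
  Eve: 13·2 + 11·0 + 7·1 + 8·1 = 41
  Frank: 13·0 + 11·1 + 7·2 + 8·0 = 25
  Hank: 13·1 + 11·2 + 7·0 + 8·2 = 51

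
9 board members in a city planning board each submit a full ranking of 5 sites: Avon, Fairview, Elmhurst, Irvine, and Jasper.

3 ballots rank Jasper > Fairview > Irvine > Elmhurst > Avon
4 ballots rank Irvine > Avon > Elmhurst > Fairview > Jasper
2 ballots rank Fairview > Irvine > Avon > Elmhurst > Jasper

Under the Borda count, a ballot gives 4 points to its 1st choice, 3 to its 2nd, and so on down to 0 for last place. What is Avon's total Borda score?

Borda scores:
  Avon: 3·0 + 4·3 + 2·2 = 16
  Fairview: 3·3 + 4·1 + 2·4 = 21
  Elmhurst: 3·1 + 4·2 + 2·1 = 13
  Irvine: 3·2 + 4·4 + 2·3 = 28
  Jasper: 3·4 + 4·0 + 2·0 = 12

16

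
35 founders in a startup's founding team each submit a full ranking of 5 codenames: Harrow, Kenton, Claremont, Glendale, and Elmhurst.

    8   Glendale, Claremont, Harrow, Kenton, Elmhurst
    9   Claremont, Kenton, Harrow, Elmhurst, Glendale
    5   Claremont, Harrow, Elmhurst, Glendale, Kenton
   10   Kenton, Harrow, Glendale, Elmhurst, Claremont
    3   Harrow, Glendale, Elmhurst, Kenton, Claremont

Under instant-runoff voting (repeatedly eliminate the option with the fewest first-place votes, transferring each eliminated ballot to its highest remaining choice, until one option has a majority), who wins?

Round 1: Claremont 14, Kenton 10, Glendale 8, Harrow 3, Elmhurst 0. Elmhurst has the fewest and is eliminated.
Round 2: Claremont 14, Kenton 10, Glendale 8, Harrow 3. Harrow has the fewest and is eliminated.
Round 3: Claremont 14, Glendale 11, Kenton 10. Kenton has the fewest and is eliminated.
Round 4: Glendale 21, Claremont 14. Glendale has a majority.

Glendale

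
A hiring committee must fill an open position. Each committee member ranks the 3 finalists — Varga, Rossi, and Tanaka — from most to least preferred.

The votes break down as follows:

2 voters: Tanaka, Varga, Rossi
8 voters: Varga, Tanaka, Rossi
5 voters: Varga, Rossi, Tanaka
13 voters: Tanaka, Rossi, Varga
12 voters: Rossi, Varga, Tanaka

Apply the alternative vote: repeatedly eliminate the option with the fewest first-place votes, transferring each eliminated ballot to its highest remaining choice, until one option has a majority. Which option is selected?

Round 1: Tanaka 15, Varga 13, Rossi 12. Rossi has the fewest and is eliminated.
Round 2: Varga 25, Tanaka 15. Varga has a majority.

Varga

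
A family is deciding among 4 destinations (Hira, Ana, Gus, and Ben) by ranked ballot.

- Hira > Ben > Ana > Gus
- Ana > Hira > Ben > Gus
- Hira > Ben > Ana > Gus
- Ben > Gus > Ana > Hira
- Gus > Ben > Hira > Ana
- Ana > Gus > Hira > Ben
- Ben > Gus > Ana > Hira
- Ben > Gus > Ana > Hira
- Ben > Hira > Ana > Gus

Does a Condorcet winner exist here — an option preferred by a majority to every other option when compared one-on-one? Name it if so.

Ben

Head-to-head results (9 voters total):
Hira vs Ana: Ana wins 5–4.
Hira vs Gus: Gus wins 5–4.
Hira vs Ben: Ben wins 5–4.
Ana vs Gus: Ana wins 5–4.
Ana vs Ben: Ben wins 7–2.
Gus vs Ben: Ben wins 7–2.
Ben beats each rival — Hira (5–4), Ana (7–2), Gus (7–2) — so Ben is the Condorcet winner.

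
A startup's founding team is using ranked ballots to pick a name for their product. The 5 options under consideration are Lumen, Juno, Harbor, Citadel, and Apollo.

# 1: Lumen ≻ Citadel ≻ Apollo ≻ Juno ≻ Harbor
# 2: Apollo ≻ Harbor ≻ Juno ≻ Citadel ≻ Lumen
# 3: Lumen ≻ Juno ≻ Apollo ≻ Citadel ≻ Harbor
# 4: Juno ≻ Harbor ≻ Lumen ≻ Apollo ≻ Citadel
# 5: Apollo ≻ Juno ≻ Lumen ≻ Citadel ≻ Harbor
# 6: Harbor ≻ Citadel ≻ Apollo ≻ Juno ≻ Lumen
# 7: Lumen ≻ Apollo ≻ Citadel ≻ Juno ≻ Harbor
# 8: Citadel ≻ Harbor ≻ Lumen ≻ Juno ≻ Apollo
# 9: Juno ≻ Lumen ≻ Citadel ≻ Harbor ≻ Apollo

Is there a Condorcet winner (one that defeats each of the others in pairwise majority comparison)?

No

Head-to-head results (9 voters total):
Lumen vs Juno: Juno wins 5–4.
Lumen vs Harbor: Lumen wins 5–4.
Lumen vs Citadel: Lumen wins 6–3.
Lumen vs Apollo: Lumen wins 6–3.
Juno vs Harbor: Juno wins 6–3.
Juno vs Citadel: Juno wins 5–4.
Juno vs Apollo: Apollo wins 5–4.
Harbor vs Citadel: Citadel wins 6–3.
Harbor vs Apollo: Apollo wins 5–4.
Citadel vs Apollo: Apollo wins 5–4.
No candidate beats all others: Lumen beats Apollo beats Juno beats Lumen, a majority cycle.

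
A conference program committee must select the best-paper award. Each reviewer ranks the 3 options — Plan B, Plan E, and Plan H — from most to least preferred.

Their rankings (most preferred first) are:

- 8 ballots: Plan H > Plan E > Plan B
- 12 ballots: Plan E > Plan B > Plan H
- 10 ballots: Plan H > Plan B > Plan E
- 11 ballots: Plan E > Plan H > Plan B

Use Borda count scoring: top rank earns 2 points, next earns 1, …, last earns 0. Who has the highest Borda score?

Plan E

Borda scores:
  Plan B: 8·0 + 12·1 + 10·1 + 11·0 = 22
  Plan E: 8·1 + 12·2 + 10·0 + 11·2 = 54
  Plan H: 8·2 + 12·0 + 10·2 + 11·1 = 47
Plan E has the highest total.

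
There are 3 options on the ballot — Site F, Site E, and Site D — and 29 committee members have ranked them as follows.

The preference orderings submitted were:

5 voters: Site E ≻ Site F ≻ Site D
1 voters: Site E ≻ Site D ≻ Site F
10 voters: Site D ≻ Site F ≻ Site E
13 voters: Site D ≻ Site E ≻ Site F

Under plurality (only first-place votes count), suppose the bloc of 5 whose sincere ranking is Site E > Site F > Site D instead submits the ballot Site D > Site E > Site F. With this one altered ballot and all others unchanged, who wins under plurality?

Site D

First-place totals with the altered ballot: Site F 0, Site E 1, Site D 28.
The winner is unchanged: still Site D.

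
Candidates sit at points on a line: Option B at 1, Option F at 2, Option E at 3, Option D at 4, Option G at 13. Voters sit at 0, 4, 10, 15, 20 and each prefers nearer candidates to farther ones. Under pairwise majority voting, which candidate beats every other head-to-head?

With single-peaked preferences on a line, the Condorcet winner is the candidate closest to the median voter.
The median voter (position 10) is closest to Option G at 13.
Check: Option G vs Option B — voters closer to Option G: 3 of 5.

Option G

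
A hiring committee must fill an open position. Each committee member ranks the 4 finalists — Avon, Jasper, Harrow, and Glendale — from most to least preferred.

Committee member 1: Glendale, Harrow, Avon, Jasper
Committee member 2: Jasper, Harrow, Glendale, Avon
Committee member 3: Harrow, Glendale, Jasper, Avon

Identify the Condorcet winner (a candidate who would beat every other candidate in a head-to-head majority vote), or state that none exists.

Harrow

Head-to-head results (3 voters total):
Avon vs Jasper: Jasper wins 2–1.
Avon vs Harrow: Harrow wins 3–0.
Avon vs Glendale: Glendale wins 3–0.
Jasper vs Harrow: Harrow wins 2–1.
Jasper vs Glendale: Glendale wins 2–1.
Harrow vs Glendale: Harrow wins 2–1.
Harrow beats each rival — Avon (3–0), Jasper (2–1), Glendale (2–1) — so Harrow is the Condorcet winner.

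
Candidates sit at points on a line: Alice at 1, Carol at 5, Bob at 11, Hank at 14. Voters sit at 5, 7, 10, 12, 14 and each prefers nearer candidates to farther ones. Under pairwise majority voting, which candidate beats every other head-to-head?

Bob

With single-peaked preferences on a line, the Condorcet winner is the candidate closest to the median voter.
The median voter (position 10) is closest to Bob at 11.
Check: Bob vs Hank — voters closer to Bob: 4 of 5.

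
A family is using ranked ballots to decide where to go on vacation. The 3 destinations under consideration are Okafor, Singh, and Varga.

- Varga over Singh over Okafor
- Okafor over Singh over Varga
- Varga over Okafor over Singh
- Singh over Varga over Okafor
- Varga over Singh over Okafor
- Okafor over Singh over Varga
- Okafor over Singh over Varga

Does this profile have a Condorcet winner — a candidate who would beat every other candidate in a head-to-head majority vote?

Head-to-head results (7 voters total):
Okafor vs Singh: Okafor wins 4–3.
Okafor vs Varga: Varga wins 4–3.
Singh vs Varga: Singh wins 4–3.
No candidate beats all others: Okafor beats Singh beats Varga beats Okafor, a majority cycle.

No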